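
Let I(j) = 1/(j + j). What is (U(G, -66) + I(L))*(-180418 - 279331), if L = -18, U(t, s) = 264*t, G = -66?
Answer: 288384456485/36 ≈ 8.0107e+9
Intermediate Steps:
I(j) = 1/(2*j)
(U(G, -66) + I(L))*(-180418 - 279331) = (264*(-66) + (1/2)/(-18))*(-180418 - 279331) = (-17424 + (1/2)*(-1/18))*(-459749) = (-17424 - 1/36)*(-459749) = -627265/36*(-459749) = 288384456485/36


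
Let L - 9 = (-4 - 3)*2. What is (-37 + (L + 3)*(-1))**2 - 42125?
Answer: -40900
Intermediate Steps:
L = -5 (L = 9 + (-4 - 3)*2 = 9 - 7*2 = 9 - 14 = -5)
(-37 + (L + 3)*(-1))**2 - 42125 = (-37 + (-5 + 3)*(-1))**2 - 42125 = (-37 - 2*(-1))**2 - 42125 = (-37 + 2)**2 - 42125 = (-35)**2 - 42125 = 1225 - 42125 = -40900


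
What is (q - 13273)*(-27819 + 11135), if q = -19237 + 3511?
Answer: 483819316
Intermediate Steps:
q = -15726
(q - 13273)*(-27819 + 11135) = (-15726 - 13273)*(-27819 + 11135) = -28999*(-16684) = 483819316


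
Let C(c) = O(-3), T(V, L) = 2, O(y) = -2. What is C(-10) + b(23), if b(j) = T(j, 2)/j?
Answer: -44/23 ≈ -1.9130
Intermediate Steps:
C(c) = -2
b(j) = 2/j
C(-10) + b(23) = -2 + 2/23 = -44/23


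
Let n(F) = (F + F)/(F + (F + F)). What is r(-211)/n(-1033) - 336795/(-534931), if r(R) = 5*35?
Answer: 281512365/1069862 ≈ 263.13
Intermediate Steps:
r(R) = 175
n(F) = ⅔ (n(F) = (2*F)/(F + 2*F) = (2*F)/((3*F)) = (2*F)*(1/(3*F)) = ⅔)
r(-211)/n(-1033) - 336795/(-534931) = 175/(⅔) - 336795/(-534931) = 175*(3/2) - 336795*(-1/534931) = 525/2 + 336795/534931 = 281512365/1069862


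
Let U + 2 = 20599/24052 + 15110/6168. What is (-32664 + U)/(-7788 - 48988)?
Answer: 151424999807/263214841848 ≈ 0.57529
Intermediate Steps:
U = 6055465/4636023 (U = -2 + (20599/24052 + 15110/6168) = -2 + (20599*(1/24052) + 15110*(1/6168)) = -2 + (20599/24052 + 7555/3084) = -2 + 15327511/4636023 = 6055465/4636023 ≈ 1.3062)
(-32664 + U)/(-7788 - 48988) = (-32664 + 6055465/4636023)/(-7788 - 48988) = -151424999807/4636023/(-56776) = -151424999807/4636023*(-1/56776) = 151424999807/263214841848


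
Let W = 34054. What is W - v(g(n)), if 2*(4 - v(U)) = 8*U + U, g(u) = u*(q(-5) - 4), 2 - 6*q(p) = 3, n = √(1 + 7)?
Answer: 34050 - 75*√2/2 ≈ 33997.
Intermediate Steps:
n = 2*√2 (n = √8 = 2*√2 ≈ 2.8284)
q(p) = -⅙ (q(p) = ⅓ - ⅙*3 = ⅓ - ½ = -⅙)
g(u) = -25*u/6 (g(u) = u*(-⅙ - 4) = u*(-25/6) = -25*u/6)
v(U) = 4 - 9*U/2 (v(U) = 4 - (8*U + U)/2 = 4 - 9*U/2)
W - v(g(n)) = 34054 - (4 - (-75)*2*√2/4) = 34054 - (4 - (-75)*√2/2) = 34054 - (4 + 75*√2/2) = 34054 + (-4 - 75*√2/2) = 34050 - 75*√2/2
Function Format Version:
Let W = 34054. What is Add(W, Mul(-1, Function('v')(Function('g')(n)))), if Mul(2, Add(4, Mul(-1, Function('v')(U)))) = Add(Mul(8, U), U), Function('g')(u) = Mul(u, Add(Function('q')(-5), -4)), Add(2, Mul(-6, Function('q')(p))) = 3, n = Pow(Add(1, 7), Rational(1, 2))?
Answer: Add(34050, Mul(Rational(-75, 2), Pow(2, Rational(1, 2)))) ≈ 33997.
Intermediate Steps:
n = Mul(2, Pow(2, Rational(1, 2))) (n = Pow(8, Rational(1, 2)) = Mul(2, Pow(2, Rational(1, 2))) ≈ 2.8284)
Function('q')(p) = Rational(-1, 6) (Function('q')(p) = Add(Rational(1, 3), Mul(Rational(-1, 6), 3)) = Add(Rational(1, 3), Rational(-1, 2)) = Rational(-1, 6))
Function('g')(u) = Mul(Rational(-25, 6), u) (Function('g')(u) = Mul(u, Add(Rational(-1, 6), -4)) = Mul(u, Rational(-25, 6)) = Mul(Rational(-25, 6), u))
Function('v')(U) = Add(4, Mul(Rational(-9, 2), U)) (Function('v')(U) = Add(4, Mul(Rational(-1, 2), Add(Mul(8, U), U))) = Add(4, Mul(Rational(-1, 2), Mul(9, U))) = Add(4, Mul(Rational(-9, 2), U)))
Add(W, Mul(-1, Function('v')(Function('g')(n)))) = Add(34054, Mul(-1, Add(4, Mul(Rational(-9, 2), Mul(Rational(-25, 6), Mul(2, Pow(2, Rational(1, 2)))))))) = Add(34054, Mul(-1, Add(4, Mul(Rational(-9, 2), Mul(Rational(-25, 3), Pow(2, Rational(1, 2))))))) = Add(34054, Mul(-1, Add(4, Mul(Rational(75, 2), Pow(2, Rational(1, 2)))))) = Add(34054, Add(-4, Mul(Rational(-75, 2), Pow(2, Rational(1, 2))))) = Add(34050, Mul(Rational(-75, 2), Pow(2, Rational(1, 2))))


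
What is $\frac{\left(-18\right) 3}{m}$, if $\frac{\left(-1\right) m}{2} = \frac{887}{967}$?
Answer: $\frac{26109}{887} \approx 29.435$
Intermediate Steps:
$m = - \frac{1774}{967}$ ($m = - 2 \cdot \frac{887}{967} = - 2 \cdot 887 \cdot \frac{1}{967} = \left(-2\right) \frac{887}{967} = - \frac{1774}{967} \approx -1.8345$)
$\frac{\left(-18\right) 3}{m} = \frac{\left(-18\right) 3}{- \frac{1774}{967}} = \left(-54\right) \left(- \frac{967}{1774}\right) = \frac{26109}{887}$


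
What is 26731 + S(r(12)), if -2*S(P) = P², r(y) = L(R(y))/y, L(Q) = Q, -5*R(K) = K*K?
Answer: 668203/25 ≈ 26728.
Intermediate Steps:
R(K) = -K²/5 (R(K) = -K*K/5 = -K²/5)
r(y) = -y/5 (r(y) = (-y²/5)/y = -y/5)
S(P) = -P²/2
26731 + S(r(12)) = 26731 - (-⅕*12)²/2 = 26731 - (-12/5)²/2 = 26731 - ½*144/25 = 26731 - 72/25 = 668203/25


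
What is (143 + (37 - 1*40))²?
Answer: 19600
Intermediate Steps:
(143 + (37 - 1*40))² = (143 + (37 - 40))² = (143 - 3)² = 140² = 19600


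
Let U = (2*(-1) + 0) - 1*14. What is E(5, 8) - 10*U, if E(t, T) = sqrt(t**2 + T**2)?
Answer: 160 + sqrt(89) ≈ 169.43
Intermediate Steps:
E(t, T) = sqrt(T**2 + t**2)
U = -16 (U = (-2 + 0) - 14 = -2 - 14 = -16)
E(5, 8) - 10*U = sqrt(8**2 + 5**2) - 10*(-16) = sqrt(64 + 25) + 160 = sqrt(89) + 160 = 160 + sqrt(89)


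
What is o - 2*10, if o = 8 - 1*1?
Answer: -13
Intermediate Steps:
o = 7 (o = 8 - 1 = 7)
o - 2*10 = 7 - 2*10 = 7 - 20 = -13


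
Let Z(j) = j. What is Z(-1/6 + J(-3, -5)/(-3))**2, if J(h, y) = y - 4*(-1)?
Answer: 1/36 ≈ 0.027778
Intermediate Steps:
J(h, y) = 4 + y (J(h, y) = y + 4 = 4 + y)
Z(-1/6 + J(-3, -5)/(-3))**2 = (-1/6 + (4 - 5)/(-3))**2 = (-1*1/6 - 1*(-1/3))**2 = (-1/6 + 1/3)**2 = (1/6)**2 = 1/36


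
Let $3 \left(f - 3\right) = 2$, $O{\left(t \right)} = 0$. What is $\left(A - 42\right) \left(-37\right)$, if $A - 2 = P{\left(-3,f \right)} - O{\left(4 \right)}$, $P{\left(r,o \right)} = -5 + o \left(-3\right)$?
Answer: $2072$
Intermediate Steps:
$f = \frac{11}{3}$ ($f = 3 + \frac{1}{3} \cdot 2 = 3 + \frac{2}{3} = \frac{11}{3} \approx 3.6667$)
$P{\left(r,o \right)} = -5 - 3 o$
$A = -14$ ($A = 2 - 16 = -14$)
$\left(A - 42\right) \left(-37\right) = \left(-14 - 42\right) \left(-37\right) = \left(-56\right) \left(-37\right) = 2072$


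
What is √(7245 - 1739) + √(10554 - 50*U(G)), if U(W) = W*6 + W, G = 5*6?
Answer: √5506 + 3*√6 ≈ 81.551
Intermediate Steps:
G = 30
U(W) = 7*W (U(W) = 6*W + W = 7*W)
√(7245 - 1739) + √(10554 - 50*U(G)) = √(7245 - 1739) + √(10554 - 350*30) = √5506 + √(10554 - 50*210) = √5506 + √(10554 - 10500) = √5506 + √54 = √5506 + 3*√6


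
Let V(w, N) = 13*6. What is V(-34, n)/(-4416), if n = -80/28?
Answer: -13/736 ≈ -0.017663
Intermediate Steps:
n = -20/7 (n = -80*1/28 = -20/7 ≈ -2.8571)
V(w, N) = 78
V(-34, n)/(-4416) = 78/(-4416) = 78*(-1/4416) = -13/736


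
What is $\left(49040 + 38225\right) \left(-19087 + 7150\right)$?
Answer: $-1041682305$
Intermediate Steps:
$\left(49040 + 38225\right) \left(-19087 + 7150\right) = 87265 \left(-11937\right) = -1041682305$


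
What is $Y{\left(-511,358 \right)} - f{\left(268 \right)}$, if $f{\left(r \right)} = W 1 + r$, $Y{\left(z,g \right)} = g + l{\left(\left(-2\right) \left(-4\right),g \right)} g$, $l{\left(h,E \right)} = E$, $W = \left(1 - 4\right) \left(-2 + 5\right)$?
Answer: $128263$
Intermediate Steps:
$W = -9$ ($W = \left(-3\right) 3 = -9$)
$Y{\left(z,g \right)} = g + g^{2}$ ($Y{\left(z,g \right)} = g + g g = g + g^{2}$)
$f{\left(r \right)} = -9 + r$ ($f{\left(r \right)} = \left(-9\right) 1 + r = -9 + r$)
$Y{\left(-511,358 \right)} - f{\left(268 \right)} = 358 \left(1 + 358\right) - \left(-9 + 268\right) = 358 \cdot 359 - 259 = 128522 - 259 = 128263$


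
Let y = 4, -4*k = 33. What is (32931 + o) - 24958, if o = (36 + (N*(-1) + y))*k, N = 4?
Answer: 7676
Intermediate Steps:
k = -33/4 (k = -¼*33 = -33/4 ≈ -8.2500)
o = -297 (o = (36 + (4*(-1) + 4))*(-33/4) = (36 + (-4 + 4))*(-33/4) = (36 + 0)*(-33/4) = 36*(-33/4) = -297)
(32931 + o) - 24958 = (32931 - 297) - 24958 = 32634 - 24958 = 7676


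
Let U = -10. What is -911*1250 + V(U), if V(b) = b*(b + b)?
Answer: -1138550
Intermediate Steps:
V(b) = 2*b**2 (V(b) = b*(2*b) = 2*b**2)
-911*1250 + V(U) = -911*1250 + 2*(-10)**2 = -1138750 + 2*100 = -1138750 + 200 = -1138550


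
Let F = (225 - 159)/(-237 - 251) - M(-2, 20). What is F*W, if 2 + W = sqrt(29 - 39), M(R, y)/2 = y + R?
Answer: 8817/122 - 8817*I*sqrt(10)/244 ≈ 72.271 - 114.27*I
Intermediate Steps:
M(R, y) = 2*R + 2*y (M(R, y) = 2*(y + R) = 2*(R + y) = 2*R + 2*y)
W = -2 + I*sqrt(10) (W = -2 + sqrt(29 - 39) = -2 + sqrt(-10) = -2 + I*sqrt(10) ≈ -2.0 + 3.1623*I)
F = -8817/244 (F = (225 - 159)/(-237 - 251) - (2*(-2) + 2*20) = 66/(-488) - (-4 + 40) = 66*(-1/488) - 1*36 = -33/244 - 36 = -8817/244 ≈ -36.135)
F*W = -8817*(-2 + I*sqrt(10))/244 = 8817/122 - 8817*I*sqrt(10)/244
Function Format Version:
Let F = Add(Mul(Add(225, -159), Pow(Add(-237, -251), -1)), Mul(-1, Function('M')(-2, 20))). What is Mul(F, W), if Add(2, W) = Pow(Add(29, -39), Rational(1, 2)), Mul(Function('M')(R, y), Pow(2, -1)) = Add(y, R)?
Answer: Add(Rational(8817, 122), Mul(Rational(-8817, 244), I, Pow(10, Rational(1, 2)))) ≈ Add(72.271, Mul(-114.27, I))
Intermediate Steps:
Function('M')(R, y) = Add(Mul(2, R), Mul(2, y)) (Function('M')(R, y) = Mul(2, Add(y, R)) = Mul(2, Add(R, y)) = Add(Mul(2, R), Mul(2, y)))
W = Add(-2, Mul(I, Pow(10, Rational(1, 2)))) (W = Add(-2, Pow(Add(29, -39), Rational(1, 2))) = Add(-2, Pow(-10, Rational(1, 2))) = Add(-2, Mul(I, Pow(10, Rational(1, 2)))) ≈ Add(-2.0000, Mul(3.1623, I)))
F = Rational(-8817, 244) (F = Add(Mul(Add(225, -159), Pow(Add(-237, -251), -1)), Mul(-1, Add(Mul(2, -2), Mul(2, 20)))) = Add(Mul(66, Pow(-488, -1)), Mul(-1, Add(-4, 40))) = Add(Mul(66, Rational(-1, 488)), Mul(-1, 36)) = Add(Rational(-33, 244), -36) = Rational(-8817, 244) ≈ -36.135)
Mul(F, W) = Mul(Rational(-8817, 244), Add(-2, Mul(I, Pow(10, Rational(1, 2))))) = Add(Rational(8817, 122), Mul(Rational(-8817, 244), I, Pow(10, Rational(1, 2))))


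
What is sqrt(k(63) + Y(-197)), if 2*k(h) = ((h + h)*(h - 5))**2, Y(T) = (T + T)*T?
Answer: 5*sqrt(1071242) ≈ 5175.0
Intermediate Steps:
Y(T) = 2*T**2 (Y(T) = (2*T)*T = 2*T**2)
k(h) = 2*h**2*(-5 + h)**2 (k(h) = ((h + h)*(h - 5))**2/2 = ((2*h)*(-5 + h))**2/2 = (2*h*(-5 + h))**2/2 = (4*h**2*(-5 + h)**2)/2 = 2*h**2*(-5 + h)**2)
sqrt(k(63) + Y(-197)) = sqrt(2*63**2*(-5 + 63)**2 + 2*(-197)**2) = sqrt(2*3969*58**2 + 2*38809) = sqrt(2*3969*3364 + 77618) = sqrt(26703432 + 77618) = sqrt(26781050) = 5*sqrt(1071242)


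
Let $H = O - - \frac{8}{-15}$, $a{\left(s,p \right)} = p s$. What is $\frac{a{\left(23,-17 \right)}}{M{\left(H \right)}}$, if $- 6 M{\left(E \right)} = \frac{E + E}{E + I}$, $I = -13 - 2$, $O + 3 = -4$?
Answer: $\frac{396474}{113} \approx 3508.6$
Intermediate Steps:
$O = -7$ ($O = -3 - 4 = -7$)
$I = -15$ ($I = -13 - 2 = -15$)
$H = - \frac{113}{15}$ ($H = -7 - - \frac{8}{-15} = -7 - \left(-8\right) \left(- \frac{1}{15}\right) = -7 - \frac{8}{15} = - \frac{113}{15} \approx -7.5333$)
$M{\left(E \right)} = - \frac{E}{3 \left(-15 + E\right)}$ ($M{\left(E \right)} = - \frac{\left(E + E\right) \frac{1}{E - 15}}{6} = - \frac{2 E \frac{1}{-15 + E}}{6} = - \frac{E}{3 \left(-15 + E\right)}$)
$\frac{a{\left(23,-17 \right)}}{M{\left(H \right)}} = \frac{\left(-17\right) 23}{\left(-1\right) \left(- \frac{113}{15}\right) \frac{1}{-45 + 3 \left(- \frac{113}{15}\right)}} = - \frac{391}{\left(-1\right) \left(- \frac{113}{15}\right) \frac{1}{-45 - \frac{113}{5}}} = - \frac{391}{\left(-1\right) \left(- \frac{113}{15}\right) \frac{1}{- \frac{338}{5}}} = - \frac{391}{\left(-1\right) \left(- \frac{113}{15}\right) \left(- \frac{5}{338}\right)} = - \frac{391}{- \frac{113}{1014}} = \left(-391\right) \left(- \frac{1014}{113}\right) = \frac{396474}{113}$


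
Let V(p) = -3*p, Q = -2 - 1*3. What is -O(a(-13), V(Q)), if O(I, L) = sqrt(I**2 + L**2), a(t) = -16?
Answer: -sqrt(481) ≈ -21.932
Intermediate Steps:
Q = -5 (Q = -2 - 3 = -5)
-O(a(-13), V(Q)) = -sqrt((-16)**2 + (-3*(-5))**2) = -sqrt(256 + 15**2) = -sqrt(256 + 225) = -sqrt(481)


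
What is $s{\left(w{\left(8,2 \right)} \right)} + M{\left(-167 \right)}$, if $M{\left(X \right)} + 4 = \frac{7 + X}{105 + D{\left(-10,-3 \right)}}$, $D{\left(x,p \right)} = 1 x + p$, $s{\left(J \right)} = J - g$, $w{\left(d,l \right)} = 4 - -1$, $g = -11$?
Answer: $\frac{236}{23} \approx 10.261$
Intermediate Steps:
$w{\left(d,l \right)} = 5$ ($w{\left(d,l \right)} = 4 + 1 = 5$)
$s{\left(J \right)} = 11 + J$ ($s{\left(J \right)} = J - -11 = J + 11 = 11 + J$)
$D{\left(x,p \right)} = p + x$ ($D{\left(x,p \right)} = x + p = p + x$)
$M{\left(X \right)} = - \frac{361}{92} + \frac{X}{92}$ ($M{\left(X \right)} = -4 + \frac{7 + X}{105 - 13} = -4 + \frac{7 + X}{92} = -4 + \left(7 + X\right) \frac{1}{92} = -4 + \left(\frac{7}{92} + \frac{X}{92}\right) = - \frac{361}{92} + \frac{X}{92}$)
$s{\left(w{\left(8,2 \right)} \right)} + M{\left(-167 \right)} = \left(11 + 5\right) + \left(- \frac{361}{92} + \frac{1}{92} \left(-167\right)\right) = 16 - \frac{132}{23} = \frac{236}{23}$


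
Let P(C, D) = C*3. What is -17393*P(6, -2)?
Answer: -313074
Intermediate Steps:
P(C, D) = 3*C
-17393*P(6, -2) = -52179*6 = -17393*18 = -313074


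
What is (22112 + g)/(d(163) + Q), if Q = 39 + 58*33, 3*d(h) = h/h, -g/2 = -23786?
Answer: 52263/1465 ≈ 35.674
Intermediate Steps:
g = 47572 (g = -2*(-23786) = 47572)
d(h) = ⅓ (d(h) = (h/h)/3 = (⅓)*1 = ⅓)
Q = 1953 (Q = 39 + 1914 = 1953)
(22112 + g)/(d(163) + Q) = (22112 + 47572)/(⅓ + 1953) = 69684/(5860/3) = 69684*(3/5860) = 52263/1465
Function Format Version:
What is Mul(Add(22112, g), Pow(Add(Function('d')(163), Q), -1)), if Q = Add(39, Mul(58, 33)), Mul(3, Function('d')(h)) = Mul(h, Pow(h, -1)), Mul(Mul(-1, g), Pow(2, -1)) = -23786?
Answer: Rational(52263, 1465) ≈ 35.674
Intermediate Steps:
g = 47572 (g = Mul(-2, -23786) = 47572)
Function('d')(h) = Rational(1, 3) (Function('d')(h) = Mul(Rational(1, 3), Mul(h, Pow(h, -1))) = Mul(Rational(1, 3), 1) = Rational(1, 3))
Q = 1953 (Q = Add(39, 1914) = 1953)
Mul(Add(22112, g), Pow(Add(Function('d')(163), Q), -1)) = Mul(Add(22112, 47572), Pow(Add(Rational(1, 3), 1953), -1)) = Mul(69684, Pow(Rational(5860, 3), -1)) = Mul(69684, Rational(3, 5860)) = Rational(52263, 1465)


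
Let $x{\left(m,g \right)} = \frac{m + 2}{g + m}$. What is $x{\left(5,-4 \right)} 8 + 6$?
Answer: $62$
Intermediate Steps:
$x{\left(m,g \right)} = \frac{2 + m}{g + m}$
$x{\left(5,-4 \right)} 8 + 6 = \frac{2 + 5}{-4 + 5} \cdot 8 + 6 = 1^{-1} \cdot 7 \cdot 8 + 6 = 1 \cdot 7 \cdot 8 + 6 = 7 \cdot 8 + 6 = 56 + 6 = 62$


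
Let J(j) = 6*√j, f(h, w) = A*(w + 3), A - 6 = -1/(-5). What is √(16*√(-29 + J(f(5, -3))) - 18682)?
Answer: √(-18682 + 16*I*√29) ≈ 0.3152 + 136.68*I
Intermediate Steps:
A = 31/5 (A = 6 - 1/(-5) = 6 - 1*(-⅕) = 6 + ⅕ = 31/5 ≈ 6.2000)
f(h, w) = 93/5 + 31*w/5 (f(h, w) = 31*(w + 3)/5 = 31*(3 + w)/5 = 93/5 + 31*w/5)
√(16*√(-29 + J(f(5, -3))) - 18682) = √(16*√(-29 + 6*√(93/5 + (31/5)*(-3))) - 18682) = √(16*√(-29 + 6*√(93/5 - 93/5)) - 18682) = √(16*√(-29 + 6*√0) - 18682) = √(16*√(-29 + 6*0) - 18682) = √(16*√(-29 + 0) - 18682) = √(16*√(-29) - 18682) = √(16*(I*√29) - 18682) = √(16*I*√29 - 18682) = √(-18682 + 16*I*√29)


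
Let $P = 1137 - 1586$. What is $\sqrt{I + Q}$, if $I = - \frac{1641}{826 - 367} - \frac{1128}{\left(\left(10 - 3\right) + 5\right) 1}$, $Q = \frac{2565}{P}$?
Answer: $\frac{i \sqrt{54160455278}}{22899} \approx 10.163 i$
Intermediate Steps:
$P = -449$
$Q = - \frac{2565}{449}$ ($Q = \frac{2565}{-449} = 2565 \left(- \frac{1}{449}\right) = - \frac{2565}{449} \approx -5.7127$)
$I = - \frac{14929}{153}$ ($I = - \frac{1641}{826 - 367} - \frac{1128}{\left(7 + 5\right) 1} = - \frac{1641}{459} - \frac{1128}{12 \cdot 1} = \left(-1641\right) \frac{1}{459} - \frac{1128}{12} = - \frac{547}{153} - 94 = - \frac{14929}{153} \approx -97.575$)
$\sqrt{I + Q} = \sqrt{- \frac{14929}{153} - \frac{2565}{449}} = \sqrt{- \frac{7095566}{68697}} = \frac{i \sqrt{54160455278}}{22899}$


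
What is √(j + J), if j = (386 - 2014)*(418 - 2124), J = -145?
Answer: √2777223 ≈ 1666.5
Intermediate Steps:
j = 2777368 (j = -1628*(-1706) = 2777368)
√(j + J) = √(2777368 - 145) = √2777223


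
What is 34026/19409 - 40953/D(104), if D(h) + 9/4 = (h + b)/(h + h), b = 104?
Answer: 3179597238/97045 ≈ 32764.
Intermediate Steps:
D(h) = -9/4 + (104 + h)/(2*h) (D(h) = -9/4 + (h + 104)/(h + h) = -9/4 + (104 + h)/((2*h)) = -9/4 + (104 + h)*(1/(2*h)) = -9/4 + (104 + h)/(2*h))
34026/19409 - 40953/D(104) = 34026/19409 - 40953/(-7/4 + 52/104) = 34026*(1/19409) - 40953/(-7/4 + 52*(1/104)) = 34026/19409 - 40953/(-7/4 + ½) = 34026/19409 - 40953/(-5/4) = 34026/19409 - 40953*(-⅘) = 34026/19409 + 163812/5 = 3179597238/97045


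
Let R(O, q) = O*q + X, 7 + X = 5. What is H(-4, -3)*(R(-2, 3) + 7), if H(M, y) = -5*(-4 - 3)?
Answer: -35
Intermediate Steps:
X = -2 (X = -7 + 5 = -2)
R(O, q) = -2 + O*q (R(O, q) = O*q - 2 = -2 + O*q)
H(M, y) = 35 (H(M, y) = -5*(-7) = 35)
H(-4, -3)*(R(-2, 3) + 7) = 35*((-2 - 2*3) + 7) = 35*((-2 - 6) + 7) = 35*(-8 + 7) = 35*(-1) = -35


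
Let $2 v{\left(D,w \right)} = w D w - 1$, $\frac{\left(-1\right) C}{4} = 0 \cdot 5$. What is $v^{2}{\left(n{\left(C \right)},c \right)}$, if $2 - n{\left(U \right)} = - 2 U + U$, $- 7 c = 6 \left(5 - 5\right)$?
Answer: $\frac{1}{4} \approx 0.25$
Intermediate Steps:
$C = 0$ ($C = - 4 \cdot 0 \cdot 5 = \left(-4\right) 0 = 0$)
$c = 0$ ($c = - \frac{6 \left(5 - 5\right)}{7} = - \frac{6 \cdot 0}{7} = \left(- \frac{1}{7}\right) 0 = 0$)
$n{\left(U \right)} = 2 + U$ ($n{\left(U \right)} = 2 - \left(- 2 U + U\right) = 2 - - U = 2 + U$)
$v{\left(D,w \right)} = - \frac{1}{2} + \frac{D w^{2}}{2}$ ($v{\left(D,w \right)} = \frac{w D w - 1}{2} = \frac{D w w - 1}{2} = \frac{D w^{2} - 1}{2} = \frac{-1 + D w^{2}}{2} = - \frac{1}{2} + \frac{D w^{2}}{2}$)
$v^{2}{\left(n{\left(C \right)},c \right)} = \left(- \frac{1}{2} + \frac{\left(2 + 0\right) 0^{2}}{2}\right)^{2} = \left(- \frac{1}{2} + \frac{1}{2} \cdot 2 \cdot 0\right)^{2} = \left(- \frac{1}{2} + 0\right)^{2} = \left(- \frac{1}{2}\right)^{2} = \frac{1}{4}$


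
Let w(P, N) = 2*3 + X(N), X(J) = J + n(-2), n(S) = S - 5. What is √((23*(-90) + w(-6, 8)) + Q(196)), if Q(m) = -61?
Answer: 6*I*√59 ≈ 46.087*I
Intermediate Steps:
n(S) = -5 + S
X(J) = -7 + J (X(J) = J + (-5 - 2) = J - 7 = -7 + J)
w(P, N) = -1 + N (w(P, N) = 2*3 + (-7 + N) = 6 + (-7 + N) = -1 + N)
√((23*(-90) + w(-6, 8)) + Q(196)) = √((23*(-90) + (-1 + 8)) - 61) = √((-2070 + 7) - 61) = √(-2063 - 61) = √(-2124) = 6*I*√59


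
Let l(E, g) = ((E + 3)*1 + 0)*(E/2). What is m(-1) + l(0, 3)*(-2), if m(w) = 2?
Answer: 2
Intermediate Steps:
l(E, g) = E*(3 + E)/2 (l(E, g) = ((3 + E)*1 + 0)*(E*(½)) = ((3 + E) + 0)*(E/2) = (3 + E)*(E/2) = E*(3 + E)/2)
m(-1) + l(0, 3)*(-2) = 2 + ((½)*0*(3 + 0))*(-2) = 2 + ((½)*0*3)*(-2) = 2 + 0*(-2) = 2 + 0 = 2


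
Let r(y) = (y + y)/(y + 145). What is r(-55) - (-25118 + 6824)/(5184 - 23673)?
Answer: -122675/55467 ≈ -2.2117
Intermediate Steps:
r(y) = 2*y/(145 + y) (r(y) = (2*y)/(145 + y) = 2*y/(145 + y))
r(-55) - (-25118 + 6824)/(5184 - 23673) = 2*(-55)/(145 - 55) - (-25118 + 6824)/(5184 - 23673) = 2*(-55)/90 - (-18294)/(-18489) = 2*(-55)*(1/90) - (-18294)*(-1)/18489 = -11/9 - 1*6098/6163 = -11/9 - 6098/6163 = -122675/55467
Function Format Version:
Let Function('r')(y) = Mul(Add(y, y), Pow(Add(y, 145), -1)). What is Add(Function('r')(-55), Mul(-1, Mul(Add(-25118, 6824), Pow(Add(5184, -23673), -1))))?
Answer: Rational(-122675, 55467) ≈ -2.2117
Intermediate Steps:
Function('r')(y) = Mul(2, y, Pow(Add(145, y), -1)) (Function('r')(y) = Mul(Mul(2, y), Pow(Add(145, y), -1)) = Mul(2, y, Pow(Add(145, y), -1)))
Add(Function('r')(-55), Mul(-1, Mul(Add(-25118, 6824), Pow(Add(5184, -23673), -1)))) = Add(Mul(2, -55, Pow(Add(145, -55), -1)), Mul(-1, Mul(Add(-25118, 6824), Pow(Add(5184, -23673), -1)))) = Add(Mul(2, -55, Pow(90, -1)), Mul(-1, Mul(-18294, Pow(-18489, -1)))) = Add(Mul(2, -55, Rational(1, 90)), Mul(-1, Mul(-18294, Rational(-1, 18489)))) = Add(Rational(-11, 9), Mul(-1, Rational(6098, 6163))) = Add(Rational(-11, 9), Rational(-6098, 6163)) = Rational(-122675, 55467)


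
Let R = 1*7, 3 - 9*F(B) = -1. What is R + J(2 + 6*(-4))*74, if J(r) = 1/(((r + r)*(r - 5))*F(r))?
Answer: 1885/264 ≈ 7.1402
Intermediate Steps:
F(B) = 4/9 (F(B) = ⅓ - ⅑*(-1) = ⅓ + ⅑ = 4/9)
R = 7
J(r) = 9/(8*r*(-5 + r)) (J(r) = 1/(((r + r)*(r - 5))*(4/9)) = 1/(((2*r)*(-5 + r))*(4/9)) = 1/((2*r*(-5 + r))*(4/9)) = 1/(8*r*(-5 + r)/9) = 9/(8*r*(-5 + r)))
R + J(2 + 6*(-4))*74 = 7 + (9/(8*(2 + 6*(-4))*(-5 + (2 + 6*(-4)))))*74 = 7 + (9/(8*(2 - 24)*(-5 + (2 - 24))))*74 = 7 + ((9/8)/(-22*(-5 - 22)))*74 = 7 + ((9/8)*(-1/22)/(-27))*74 = 7 + ((9/8)*(-1/22)*(-1/27))*74 = 7 + (1/528)*74 = 7 + 37/264 = 1885/264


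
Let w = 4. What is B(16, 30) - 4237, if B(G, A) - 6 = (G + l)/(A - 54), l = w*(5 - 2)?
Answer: -25393/6 ≈ -4232.2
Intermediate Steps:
l = 12 (l = 4*(5 - 2) = 4*3 = 12)
B(G, A) = 6 + (12 + G)/(-54 + A) (B(G, A) = 6 + (G + 12)/(A - 54) = 6 + (12 + G)/(-54 + A))
B(16, 30) - 4237 = (-312 + 16 + 6*30)/(-54 + 30) - 4237 = (-312 + 16 + 180)/(-24) - 4237 = -1/24*(-116) - 4237 = 29/6 - 4237 = -25393/6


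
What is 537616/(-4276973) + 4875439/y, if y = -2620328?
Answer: -22260851224195/11207072107144 ≈ -1.9863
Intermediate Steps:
537616/(-4276973) + 4875439/y = 537616/(-4276973) + 4875439/(-2620328) = 537616*(-1/4276973) + 4875439*(-1/2620328) = -537616/4276973 - 4875439/2620328 = -22260851224195/11207072107144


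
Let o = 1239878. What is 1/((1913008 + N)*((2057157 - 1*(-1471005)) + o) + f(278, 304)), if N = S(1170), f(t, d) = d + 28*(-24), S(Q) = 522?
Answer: 1/9123787580832 ≈ 1.0960e-13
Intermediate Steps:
f(t, d) = -672 + d (f(t, d) = d - 672 = -672 + d)
N = 522
1/((1913008 + N)*((2057157 - 1*(-1471005)) + o) + f(278, 304)) = 1/((1913008 + 522)*((2057157 - 1*(-1471005)) + 1239878) + (-672 + 304)) = 1/(1913530*((2057157 + 1471005) + 1239878) - 368) = 1/(1913530*(3528162 + 1239878) - 368) = 1/(1913530*4768040 - 368) = 1/(9123787581200 - 368) = 1/9123787580832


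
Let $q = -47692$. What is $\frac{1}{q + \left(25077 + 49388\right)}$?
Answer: $\frac{1}{26773} \approx 3.7351 \cdot 10^{-5}$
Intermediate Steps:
$\frac{1}{q + \left(25077 + 49388\right)} = \frac{1}{-47692 + \left(25077 + 49388\right)} = \frac{1}{-47692 + 74465} = \frac{1}{26773}$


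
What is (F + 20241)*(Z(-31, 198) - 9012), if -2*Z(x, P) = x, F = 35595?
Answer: -502328574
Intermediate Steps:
Z(x, P) = -x/2
(F + 20241)*(Z(-31, 198) - 9012) = (35595 + 20241)*(-½*(-31) - 9012) = 55836*(31/2 - 9012) = 55836*(-17993/2) = -502328574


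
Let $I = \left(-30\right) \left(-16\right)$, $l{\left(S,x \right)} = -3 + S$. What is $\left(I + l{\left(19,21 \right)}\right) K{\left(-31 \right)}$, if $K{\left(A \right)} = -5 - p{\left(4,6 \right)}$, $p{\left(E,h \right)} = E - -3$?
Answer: $-5952$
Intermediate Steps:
$p{\left(E,h \right)} = 3 + E$ ($p{\left(E,h \right)} = E + 3 = 3 + E$)
$K{\left(A \right)} = -12$ ($K{\left(A \right)} = -5 - \left(3 + 4\right) = -5 - 7 = -12$)
$I = 480$
$\left(I + l{\left(19,21 \right)}\right) K{\left(-31 \right)} = \left(480 + \left(-3 + 19\right)\right) \left(-12\right) = \left(480 + 16\right) \left(-12\right) = 496 \left(-12\right) = -5952$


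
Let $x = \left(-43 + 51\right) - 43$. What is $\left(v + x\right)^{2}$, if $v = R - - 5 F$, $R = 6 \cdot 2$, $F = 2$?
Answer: $169$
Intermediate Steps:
$R = 12$
$x = -35$ ($x = 8 - 43 = -35$)
$v = 22$ ($v = 12 - \left(-5\right) 2 = 12 - -10 = 12 + 10 = 22$)
$\left(v + x\right)^{2} = \left(22 - 35\right)^{2} = \left(-13\right)^{2} = 169$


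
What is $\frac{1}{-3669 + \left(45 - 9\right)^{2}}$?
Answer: $- \frac{1}{2373} \approx -0.00042141$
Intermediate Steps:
$\frac{1}{-3669 + \left(45 - 9\right)^{2}} = \frac{1}{-3669 + 36^{2}} = \frac{1}{-3669 + 1296} = \frac{1}{-2373} = - \frac{1}{2373}$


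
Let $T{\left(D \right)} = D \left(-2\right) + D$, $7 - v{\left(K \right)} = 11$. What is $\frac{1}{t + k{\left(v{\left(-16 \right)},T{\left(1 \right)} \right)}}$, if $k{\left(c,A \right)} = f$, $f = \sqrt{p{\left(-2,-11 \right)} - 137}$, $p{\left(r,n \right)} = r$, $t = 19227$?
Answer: $\frac{19227}{369677668} - \frac{i \sqrt{139}}{369677668} \approx 5.201 \cdot 10^{-5} - 3.1892 \cdot 10^{-8} i$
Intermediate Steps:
$v{\left(K \right)} = -4$ ($v{\left(K \right)} = 7 - 11 = -4$)
$T{\left(D \right)} = - D$ ($T{\left(D \right)} = - 2 D + D = - D$)
$f = i \sqrt{139}$ ($f = \sqrt{-2 - 137} = \sqrt{-139} = i \sqrt{139} \approx 11.79 i$)
$k{\left(c,A \right)} = i \sqrt{139}$
$\frac{1}{t + k{\left(v{\left(-16 \right)},T{\left(1 \right)} \right)}} = \frac{1}{19227 + i \sqrt{139}}$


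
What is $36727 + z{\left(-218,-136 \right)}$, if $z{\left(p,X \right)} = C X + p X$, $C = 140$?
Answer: $47335$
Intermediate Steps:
$z{\left(p,X \right)} = 140 X + X p$ ($z{\left(p,X \right)} = 140 X + p X = 140 X + X p$)
$36727 + z{\left(-218,-136 \right)} = 36727 - 136 \left(140 - 218\right) = 36727 - -10608 = 36727 + 10608 = 47335$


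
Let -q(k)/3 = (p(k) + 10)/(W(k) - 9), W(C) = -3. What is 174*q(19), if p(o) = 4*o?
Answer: 3741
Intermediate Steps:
q(k) = 5/2 + k (q(k) = -3*(4*k + 10)/(-3 - 9) = -3*(10 + 4*k)/(-12) = -3*(10 + 4*k)*(-1)/12 = -3*(-⅚ - k/3) = 5/2 + k)
174*q(19) = 174*(5/2 + 19) = 174*(43/2) = 3741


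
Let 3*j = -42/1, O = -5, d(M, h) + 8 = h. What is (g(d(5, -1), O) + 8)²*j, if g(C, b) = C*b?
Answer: -39326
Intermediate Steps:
d(M, h) = -8 + h
j = -14 (j = (-42/1)/3 = (-42)/3 = (-21*2)/3 = (⅓)*(-42) = -14)
(g(d(5, -1), O) + 8)²*j = ((-8 - 1)*(-5) + 8)²*(-14) = (-9*(-5) + 8)²*(-14) = (45 + 8)²*(-14) = 53²*(-14) = 2809*(-14) = -39326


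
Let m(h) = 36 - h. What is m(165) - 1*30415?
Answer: -30544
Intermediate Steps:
m(165) - 1*30415 = (36 - 1*165) - 1*30415 = (36 - 165) - 30415 = -129 - 30415 = -30544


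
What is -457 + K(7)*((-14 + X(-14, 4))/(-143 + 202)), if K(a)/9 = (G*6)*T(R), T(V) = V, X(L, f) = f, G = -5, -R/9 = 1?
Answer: -51263/59 ≈ -868.86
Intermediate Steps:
R = -9 (R = -9*1 = -9)
K(a) = 2430 (K(a) = 9*(-5*6*(-9)) = 9*(-30*(-9)) = 9*270 = 2430)
-457 + K(7)*((-14 + X(-14, 4))/(-143 + 202)) = -457 + 2430*((-14 + 4)/(-143 + 202)) = -457 + 2430*(-10/59) = -457 - 24300/59 = -51263/59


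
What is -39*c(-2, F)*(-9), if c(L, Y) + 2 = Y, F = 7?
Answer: 1755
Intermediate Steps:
c(L, Y) = -2 + Y
-39*c(-2, F)*(-9) = -39*(-2 + 7)*(-9) = -39*5*(-9) = -195*(-9) = 1755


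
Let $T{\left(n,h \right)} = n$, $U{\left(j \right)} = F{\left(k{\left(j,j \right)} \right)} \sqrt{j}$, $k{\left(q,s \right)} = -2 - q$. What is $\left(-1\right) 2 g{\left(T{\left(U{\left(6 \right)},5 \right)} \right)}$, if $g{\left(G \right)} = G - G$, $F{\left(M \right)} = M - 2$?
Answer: $0$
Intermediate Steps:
$F{\left(M \right)} = -2 + M$ ($F{\left(M \right)} = M - 2 = -2 + M$)
$U{\left(j \right)} = \sqrt{j} \left(-4 - j\right)$ ($U{\left(j \right)} = \left(-2 - \left(2 + j\right)\right) \sqrt{j} = \left(-4 - j\right) \sqrt{j} = \sqrt{j} \left(-4 - j\right)$)
$g{\left(G \right)} = 0$
$\left(-1\right) 2 g{\left(T{\left(U{\left(6 \right)},5 \right)} \right)} = \left(-1\right) 2 \cdot 0 = \left(-2\right) 0 = 0$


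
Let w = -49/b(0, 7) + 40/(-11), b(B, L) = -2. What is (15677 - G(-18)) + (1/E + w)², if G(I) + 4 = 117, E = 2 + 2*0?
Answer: 1938469/121 ≈ 16020.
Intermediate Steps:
E = 2 (E = 2 + 0 = 2)
G(I) = 113 (G(I) = -4 + 117 = 113)
w = 459/22 (w = -49/(-2) + 40/(-11) = -49*(-½) + 40*(-1/11) = 49/2 - 40/11 = 459/22 ≈ 20.864)
(15677 - G(-18)) + (1/E + w)² = (15677 - 1*113) + (1/2 + 459/22)² = (15677 - 113) + (½ + 459/22)² = 15564 + (235/11)² = 15564 + 55225/121 = 1938469/121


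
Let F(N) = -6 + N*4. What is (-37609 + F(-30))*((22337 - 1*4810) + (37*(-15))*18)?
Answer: -284408695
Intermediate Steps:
F(N) = -6 + 4*N
(-37609 + F(-30))*((22337 - 1*4810) + (37*(-15))*18) = (-37609 + (-6 + 4*(-30)))*((22337 - 1*4810) + (37*(-15))*18) = (-37609 + (-6 - 120))*((22337 - 4810) - 555*18) = (-37609 - 126)*(17527 - 9990) = -37735*7537 = -284408695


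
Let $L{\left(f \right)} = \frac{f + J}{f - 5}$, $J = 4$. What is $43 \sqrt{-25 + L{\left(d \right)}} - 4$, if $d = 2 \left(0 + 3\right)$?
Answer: $-4 + 43 i \sqrt{15} \approx -4.0 + 166.54 i$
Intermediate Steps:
$d = 6$ ($d = 2 \cdot 3 = 6$)
$L{\left(f \right)} = \frac{4 + f}{-5 + f}$ ($L{\left(f \right)} = \frac{f + 4}{f - 5} = \frac{4 + f}{-5 + f}$)
$43 \sqrt{-25 + L{\left(d \right)}} - 4 = 43 \sqrt{-25 + \frac{4 + 6}{-5 + 6}} - 4 = 43 \sqrt{-25 + 1^{-1} \cdot 10} - 4 = 43 \sqrt{-25 + 1 \cdot 10} - 4 = 43 \sqrt{-25 + 10} - 4 = 43 \sqrt{-15} - 4 = 43 i \sqrt{15} - 4 = -4 + 43 i \sqrt{15}$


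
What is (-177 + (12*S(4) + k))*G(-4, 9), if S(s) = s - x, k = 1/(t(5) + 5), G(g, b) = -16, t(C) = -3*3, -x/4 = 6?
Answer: -2540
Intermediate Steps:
x = -24 (x = -4*6 = -24)
t(C) = -9
k = -¼ (k = 1/(-9 + 5) = 1/(-4) = -¼ ≈ -0.25000)
S(s) = 24 + s (S(s) = s - 1*(-24) = s + 24 = 24 + s)
(-177 + (12*S(4) + k))*G(-4, 9) = (-177 + (12*(24 + 4) - ¼))*(-16) = (-177 + (12*28 - ¼))*(-16) = (-177 + (336 - ¼))*(-16) = (-177 + 1343/4)*(-16) = (635/4)*(-16) = -2540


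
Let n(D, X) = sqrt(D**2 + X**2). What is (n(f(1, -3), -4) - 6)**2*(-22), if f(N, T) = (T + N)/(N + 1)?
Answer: -1166 + 264*sqrt(17) ≈ -77.500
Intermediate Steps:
f(N, T) = (N + T)/(1 + N)
(n(f(1, -3), -4) - 6)**2*(-22) = (sqrt(((1 - 3)/(1 + 1))**2 + (-4)**2) - 6)**2*(-22) = (sqrt((-2/2)**2 + 16) - 6)**2*(-22) = (sqrt(((1/2)*(-2))**2 + 16) - 6)**2*(-22) = (sqrt((-1)**2 + 16) - 6)**2*(-22) = (sqrt(1 + 16) - 6)**2*(-22) = (sqrt(17) - 6)**2*(-22) = (-6 + sqrt(17))**2*(-22) = -22*(-6 + sqrt(17))**2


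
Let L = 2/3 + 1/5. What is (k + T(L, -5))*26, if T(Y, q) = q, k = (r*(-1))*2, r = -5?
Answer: 130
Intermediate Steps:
L = 13/15 (L = 2*(1/3) + 1*(1/5) = 2/3 + 1/5 = 13/15 ≈ 0.86667)
k = 10 (k = -5*(-1)*2 = 5*2 = 10)
(k + T(L, -5))*26 = (10 - 5)*26 = 5*26 = 130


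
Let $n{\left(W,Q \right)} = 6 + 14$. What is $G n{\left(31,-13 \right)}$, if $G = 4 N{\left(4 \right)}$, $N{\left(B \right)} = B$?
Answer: $320$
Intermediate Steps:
$n{\left(W,Q \right)} = 20$
$G = 16$ ($G = 4 \cdot 4 = 16$)
$G n{\left(31,-13 \right)} = 16 \cdot 20 = 320$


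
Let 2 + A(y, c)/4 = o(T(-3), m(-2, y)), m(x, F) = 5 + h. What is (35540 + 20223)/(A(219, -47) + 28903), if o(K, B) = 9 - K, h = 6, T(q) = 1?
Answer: 55763/28927 ≈ 1.9277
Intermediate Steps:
m(x, F) = 11 (m(x, F) = 5 + 6 = 11)
A(y, c) = 24 (A(y, c) = -8 + 4*(9 - 1*1) = -8 + 4*(9 - 1) = -8 + 4*8 = -8 + 32 = 24)
(35540 + 20223)/(A(219, -47) + 28903) = (35540 + 20223)/(24 + 28903) = 55763/28927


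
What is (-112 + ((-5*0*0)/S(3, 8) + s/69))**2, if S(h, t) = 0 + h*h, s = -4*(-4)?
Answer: 59474944/4761 ≈ 12492.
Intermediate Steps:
s = 16
S(h, t) = h**2 (S(h, t) = 0 + h**2 = h**2)
(-112 + ((-5*0*0)/S(3, 8) + s/69))**2 = (-112 + ((-5*0*0)/(3**2) + 16/69))**2 = (-112 + ((0*0)/9 + 16*(1/69)))**2 = (-112 + (0*(1/9) + 16/69))**2 = (-112 + (0 + 16/69))**2 = (-112 + 16/69)**2 = (-7712/69)**2 = 59474944/4761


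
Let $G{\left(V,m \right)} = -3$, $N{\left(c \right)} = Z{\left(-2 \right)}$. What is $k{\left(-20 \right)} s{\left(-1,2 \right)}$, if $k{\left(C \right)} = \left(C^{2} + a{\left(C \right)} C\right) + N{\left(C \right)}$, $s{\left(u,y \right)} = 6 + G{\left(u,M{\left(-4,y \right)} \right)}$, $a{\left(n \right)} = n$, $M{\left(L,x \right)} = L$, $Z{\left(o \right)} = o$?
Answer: $2394$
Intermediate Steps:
$N{\left(c \right)} = -2$
$s{\left(u,y \right)} = 3$ ($s{\left(u,y \right)} = 6 - 3 = 3$)
$k{\left(C \right)} = -2 + 2 C^{2}$ ($k{\left(C \right)} = \left(C^{2} + C C\right) - 2 = \left(C^{2} + C^{2}\right) - 2 = 2 C^{2} - 2 = -2 + 2 C^{2}$)
$k{\left(-20 \right)} s{\left(-1,2 \right)} = \left(-2 + 2 \left(-20\right)^{2}\right) 3 = \left(-2 + 2 \cdot 400\right) 3 = \left(-2 + 800\right) 3 = 798 \cdot 3 = 2394$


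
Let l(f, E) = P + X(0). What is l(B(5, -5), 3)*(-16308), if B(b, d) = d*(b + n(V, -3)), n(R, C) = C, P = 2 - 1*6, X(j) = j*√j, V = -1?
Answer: 65232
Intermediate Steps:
X(j) = j^(3/2)
P = -4 (P = 2 - 6 = -4)
B(b, d) = d*(-3 + b) (B(b, d) = d*(b - 3) = d*(-3 + b))
l(f, E) = -4 (l(f, E) = -4 + 0^(3/2) = -4 + 0 = -4)
l(B(5, -5), 3)*(-16308) = -4*(-16308) = 65232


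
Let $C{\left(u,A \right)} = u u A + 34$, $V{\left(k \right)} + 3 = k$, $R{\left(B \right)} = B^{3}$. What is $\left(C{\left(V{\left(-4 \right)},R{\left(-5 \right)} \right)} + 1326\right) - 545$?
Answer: $-5310$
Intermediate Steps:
$V{\left(k \right)} = -3 + k$
$C{\left(u,A \right)} = 34 + A u^{2}$ ($C{\left(u,A \right)} = u^{2} A + 34 = A u^{2} + 34 = 34 + A u^{2}$)
$\left(C{\left(V{\left(-4 \right)},R{\left(-5 \right)} \right)} + 1326\right) - 545 = \left(\left(34 + \left(-5\right)^{3} \left(-3 - 4\right)^{2}\right) + 1326\right) - 545 = \left(\left(34 - 125 \left(-7\right)^{2}\right) + 1326\right) - 545 = \left(\left(34 - 6125\right) + 1326\right) - 545 = \left(-6091 + 1326\right) - 545 = -4765 - 545 = -5310$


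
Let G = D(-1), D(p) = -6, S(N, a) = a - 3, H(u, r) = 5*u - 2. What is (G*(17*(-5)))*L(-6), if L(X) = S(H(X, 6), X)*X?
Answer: 27540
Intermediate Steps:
H(u, r) = -2 + 5*u
S(N, a) = -3 + a
L(X) = X*(-3 + X) (L(X) = (-3 + X)*X = X*(-3 + X))
G = -6
(G*(17*(-5)))*L(-6) = (-102*(-5))*(-6*(-3 - 6)) = (-6*(-85))*(-6*(-9)) = 510*54 = 27540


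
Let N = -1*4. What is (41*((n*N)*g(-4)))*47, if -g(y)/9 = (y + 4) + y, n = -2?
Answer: 554976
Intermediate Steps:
N = -4
g(y) = -36 - 18*y (g(y) = -9*((y + 4) + y) = -9*((4 + y) + y) = -9*(4 + 2*y) = -36 - 18*y)
(41*((n*N)*g(-4)))*47 = (41*((-2*(-4))*(-36 - 18*(-4))))*47 = (41*(8*(-36 + 72)))*47 = (41*(8*36))*47 = (41*288)*47 = 11808*47 = 554976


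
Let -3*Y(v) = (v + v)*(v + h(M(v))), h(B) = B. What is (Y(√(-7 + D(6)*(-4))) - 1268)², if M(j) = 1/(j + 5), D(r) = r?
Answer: 2*(21119879*I + 35025120*√31)/(9*(3*I + 5*√31)) ≈ 1.5568e+6 + 827.01*I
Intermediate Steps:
M(j) = 1/(5 + j)
Y(v) = -2*v*(v + 1/(5 + v))/3 (Y(v) = -(v + v)*(v + 1/(5 + v))/3 = -2*v*(v + 1/(5 + v))/3)
(Y(√(-7 + D(6)*(-4))) - 1268)² = (-2*√(-7 + 6*(-4))*(1 + √(-7 + 6*(-4))*(5 + √(-7 + 6*(-4))))/(15 + 3*√(-7 + 6*(-4))) - 1268)² = (-2*√(-7 - 24)*(1 + √(-7 - 24)*(5 + √(-7 - 24)))/(15 + 3*√(-7 - 24)) - 1268)² = (-2*√(-31)*(1 + √(-31)*(5 + √(-31)))/(15 + 3*√(-31)) - 1268)² = (-2*I*√31*(1 + (I*√31)*(5 + I*√31))/(15 + 3*(I*√31)) - 1268)² = (-2*I*√31*(1 + I*√31*(5 + I*√31))/(15 + 3*I*√31) - 1268)² = (-1268 - 2*I*√31*(1 + I*√31*(5 + I*√31))/(15 + 3*I*√31))²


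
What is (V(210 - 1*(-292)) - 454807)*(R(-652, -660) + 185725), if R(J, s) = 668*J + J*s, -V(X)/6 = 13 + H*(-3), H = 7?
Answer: -82088092331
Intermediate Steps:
V(X) = 48 (V(X) = -6*(13 + 7*(-3)) = -6*(13 - 21) = -6*(-8) = 48)
(V(210 - 1*(-292)) - 454807)*(R(-652, -660) + 185725) = (48 - 454807)*(-652*(668 - 660) + 185725) = -454759*(-652*8 + 185725) = -454759*(-5216 + 185725) = -454759*180509 = -82088092331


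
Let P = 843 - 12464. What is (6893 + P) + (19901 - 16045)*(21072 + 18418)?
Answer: 152268712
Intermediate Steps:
P = -11621
(6893 + P) + (19901 - 16045)*(21072 + 18418) = (6893 - 11621) + (19901 - 16045)*(21072 + 18418) = -4728 + 3856*39490 = -4728 + 152273440 = 152268712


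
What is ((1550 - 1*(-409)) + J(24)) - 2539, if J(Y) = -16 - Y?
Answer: -620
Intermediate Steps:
((1550 - 1*(-409)) + J(24)) - 2539 = ((1550 - 1*(-409)) + (-16 - 1*24)) - 2539 = ((1550 + 409) + (-16 - 24)) - 2539 = (1959 - 40) - 2539 = 1919 - 2539 = -620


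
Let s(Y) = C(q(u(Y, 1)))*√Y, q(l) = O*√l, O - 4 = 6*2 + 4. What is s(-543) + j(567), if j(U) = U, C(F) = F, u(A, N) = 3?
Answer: 567 + 60*I*√181 ≈ 567.0 + 807.22*I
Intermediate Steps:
O = 20 (O = 4 + (6*2 + 4) = 4 + (12 + 4) = 4 + 16 = 20)
q(l) = 20*√l
s(Y) = 20*√3*√Y (s(Y) = (20*√3)*√Y = 20*√3*√Y)
s(-543) + j(567) = 20*√3*√(-543) + 567 = 20*√3*(I*√543) + 567 = 60*I*√181 + 567 = 567 + 60*I*√181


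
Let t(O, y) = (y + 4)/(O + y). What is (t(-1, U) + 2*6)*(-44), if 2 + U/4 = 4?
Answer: -4224/7 ≈ -603.43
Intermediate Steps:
U = 8 (U = -8 + 4*4 = -8 + 16 = 8)
t(O, y) = (4 + y)/(O + y)
(t(-1, U) + 2*6)*(-44) = ((4 + 8)/(-1 + 8) + 2*6)*(-44) = (12/7 + 12)*(-44) = (96/7)*(-44) = -4224/7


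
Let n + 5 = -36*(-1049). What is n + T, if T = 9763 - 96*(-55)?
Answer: 52802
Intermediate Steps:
n = 37759 (n = -5 - 36*(-1049) = -5 + 37764 = 37759)
T = 15043 (T = 9763 - 1*(-5280) = 9763 + 5280 = 15043)
n + T = 37759 + 15043 = 52802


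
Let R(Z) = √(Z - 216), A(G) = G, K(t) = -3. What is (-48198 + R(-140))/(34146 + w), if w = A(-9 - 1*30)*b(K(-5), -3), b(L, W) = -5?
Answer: -16066/11447 + 2*I*√89/34341 ≈ -1.4035 + 0.00054943*I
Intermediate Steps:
R(Z) = √(-216 + Z)
w = 195 (w = (-9 - 1*30)*(-5) = (-9 - 30)*(-5) = -39*(-5) = 195)
(-48198 + R(-140))/(34146 + w) = (-48198 + √(-216 - 140))/(34146 + 195) = (-48198 + √(-356))/34341 = (-48198 + 2*I*√89)*(1/34341) = -16066/11447 + 2*I*√89/34341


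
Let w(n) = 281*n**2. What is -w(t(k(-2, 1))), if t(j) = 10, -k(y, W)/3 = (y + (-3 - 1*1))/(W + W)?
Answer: -28100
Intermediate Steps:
k(y, W) = -3*(-4 + y)/(2*W) (k(y, W) = -3*(y + (-3 - 1*1))/(W + W) = -3*(y + (-3 - 1))/(2*W) = -3*(y - 4)*1/(2*W) = -3*(-4 + y)*1/(2*W) = -3*(-4 + y)/(2*W))
-w(t(k(-2, 1))) = -281*10**2 = -281*100 = -1*28100 = -28100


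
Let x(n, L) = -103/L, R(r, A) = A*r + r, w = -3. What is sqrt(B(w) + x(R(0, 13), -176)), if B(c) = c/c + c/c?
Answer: sqrt(5005)/44 ≈ 1.6079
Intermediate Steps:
R(r, A) = r + A*r
B(c) = 2 (B(c) = 1 + 1 = 2)
sqrt(B(w) + x(R(0, 13), -176)) = sqrt(2 - 103/(-176)) = sqrt(2 - 103*(-1/176)) = sqrt(2 + 103/176) = sqrt(455/176) = sqrt(5005)/44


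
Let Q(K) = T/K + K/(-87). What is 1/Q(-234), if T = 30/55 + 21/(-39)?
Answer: 970398/2610007 ≈ 0.37180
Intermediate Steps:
T = 1/143 (T = 30*(1/55) + 21*(-1/39) = 6/11 - 7/13 = 1/143 ≈ 0.0069930)
Q(K) = -K/87 + 1/(143*K) (Q(K) = 1/(143*K) + K/(-87) = 1/(143*K) + K*(-1/87) = 1/(143*K) - K/87 = -K/87 + 1/(143*K))
1/Q(-234) = 1/(-1/87*(-234) + (1/143)/(-234)) = 1/(78/29 + (1/143)*(-1/234)) = 1/(78/29 - 1/33462) = 1/(2610007/970398) = 970398/2610007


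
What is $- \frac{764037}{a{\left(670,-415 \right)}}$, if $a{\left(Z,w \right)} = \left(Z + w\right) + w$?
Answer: $\frac{764037}{160} \approx 4775.2$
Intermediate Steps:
$a{\left(Z,w \right)} = Z + 2 w$
$- \frac{764037}{a{\left(670,-415 \right)}} = - \frac{764037}{670 + 2 \left(-415\right)} = - \frac{764037}{670 - 830} = - \frac{764037}{-160} = \left(-764037\right) \left(- \frac{1}{160}\right) = \frac{764037}{160}$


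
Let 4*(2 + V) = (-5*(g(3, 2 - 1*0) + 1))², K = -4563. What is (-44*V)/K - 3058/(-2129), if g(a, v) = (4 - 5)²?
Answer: 16108202/9714627 ≈ 1.6581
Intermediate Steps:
g(a, v) = 1 (g(a, v) = (-1)² = 1)
V = 23 (V = -2 + (-5*(1 + 1))²/4 = -2 + (-5*2)²/4 = -2 + (¼)*(-10)² = -2 + (¼)*100 = -2 + 25 = 23)
(-44*V)/K - 3058/(-2129) = -44*23/(-4563) - 3058/(-2129) = -1012*(-1/4563) - 3058*(-1/2129) = 1012/4563 + 3058/2129 = 16108202/9714627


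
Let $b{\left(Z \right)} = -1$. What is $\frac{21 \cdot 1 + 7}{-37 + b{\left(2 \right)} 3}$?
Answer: $- \frac{7}{10} \approx -0.7$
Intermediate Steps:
$\frac{21 \cdot 1 + 7}{-37 + b{\left(2 \right)} 3} = \frac{21 \cdot 1 + 7}{-37 - 3} = \frac{21 + 7}{-37 - 3} = \frac{28}{-40} = 28 \left(- \frac{1}{40}\right) = - \frac{7}{10}$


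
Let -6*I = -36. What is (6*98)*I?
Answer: 3528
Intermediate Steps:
I = 6 (I = -⅙*(-36) = 6)
(6*98)*I = (6*98)*6 = 588*6 = 3528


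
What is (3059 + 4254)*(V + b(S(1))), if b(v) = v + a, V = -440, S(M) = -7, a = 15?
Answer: -3159216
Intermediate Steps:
b(v) = 15 + v (b(v) = v + 15 = 15 + v)
(3059 + 4254)*(V + b(S(1))) = (3059 + 4254)*(-440 + (15 - 7)) = 7313*(-440 + 8) = 7313*(-432) = -3159216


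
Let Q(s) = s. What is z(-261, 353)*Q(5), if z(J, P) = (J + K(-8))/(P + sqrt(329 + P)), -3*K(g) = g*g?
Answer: -1494955/371781 + 4235*sqrt(682)/371781 ≈ -3.7236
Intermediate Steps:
K(g) = -g**2/3 (K(g) = -g*g/3 = -g**2/3)
z(J, P) = (-64/3 + J)/(P + sqrt(329 + P)) (z(J, P) = (J - 1/3*(-8)**2)/(P + sqrt(329 + P)) = (J - 1/3*64)/(P + sqrt(329 + P)) = (J - 64/3)/(P + sqrt(329 + P)) = (-64/3 + J)/(P + sqrt(329 + P)))
z(-261, 353)*Q(5) = ((-64/3 - 261)/(353 + sqrt(329 + 353)))*5 = (-847/3/(353 + sqrt(682)))*5 = -847/(3*(353 + sqrt(682)))*5 = -4235/(3*(353 + sqrt(682)))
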